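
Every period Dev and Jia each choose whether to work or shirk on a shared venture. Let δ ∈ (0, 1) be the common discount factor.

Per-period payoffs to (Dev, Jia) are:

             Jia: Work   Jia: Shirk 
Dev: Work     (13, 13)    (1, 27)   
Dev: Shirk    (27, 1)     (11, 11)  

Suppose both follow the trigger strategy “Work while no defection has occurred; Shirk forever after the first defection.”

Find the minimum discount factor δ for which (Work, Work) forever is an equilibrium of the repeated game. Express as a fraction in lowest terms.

7/8

Under grim trigger the critical discount factor is (T−C)/(T−P) with T = 27, C = 13, P = 11.
δ* = (27−13)/(27−11) = 14/16 = 7/8.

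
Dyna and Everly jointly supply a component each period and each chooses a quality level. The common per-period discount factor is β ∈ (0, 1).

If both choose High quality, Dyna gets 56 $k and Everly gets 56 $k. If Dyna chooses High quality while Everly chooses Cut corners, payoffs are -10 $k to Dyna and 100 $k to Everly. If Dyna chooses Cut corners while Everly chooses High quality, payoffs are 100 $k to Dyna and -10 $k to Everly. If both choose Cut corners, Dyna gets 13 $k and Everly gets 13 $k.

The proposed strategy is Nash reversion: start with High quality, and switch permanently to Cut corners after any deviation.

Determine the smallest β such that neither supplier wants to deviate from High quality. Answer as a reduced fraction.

44/87

Under grim trigger the critical discount factor is (T−C)/(T−P) with T = 100, C = 56, P = 13.
β* = (100−56)/(100−13) = 44/87.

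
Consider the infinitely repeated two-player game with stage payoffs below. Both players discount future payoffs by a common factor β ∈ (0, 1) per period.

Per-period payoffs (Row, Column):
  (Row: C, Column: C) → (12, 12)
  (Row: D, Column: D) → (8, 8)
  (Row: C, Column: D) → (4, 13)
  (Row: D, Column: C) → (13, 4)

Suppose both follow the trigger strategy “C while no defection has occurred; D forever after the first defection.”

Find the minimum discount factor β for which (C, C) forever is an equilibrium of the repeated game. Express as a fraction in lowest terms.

One-period gain from deviating is 13 − 12 = 1. The loss is 12 − 8 = 4 in every subsequent period, with present value 4·β/(1−β).
Deviation is unprofitable when 4·β/(1−β) ≥ 1, i.e. β/(1−β) ≥ 1/4.
Equivalently β ≥ 1/(1+4) = 1/5.

1/5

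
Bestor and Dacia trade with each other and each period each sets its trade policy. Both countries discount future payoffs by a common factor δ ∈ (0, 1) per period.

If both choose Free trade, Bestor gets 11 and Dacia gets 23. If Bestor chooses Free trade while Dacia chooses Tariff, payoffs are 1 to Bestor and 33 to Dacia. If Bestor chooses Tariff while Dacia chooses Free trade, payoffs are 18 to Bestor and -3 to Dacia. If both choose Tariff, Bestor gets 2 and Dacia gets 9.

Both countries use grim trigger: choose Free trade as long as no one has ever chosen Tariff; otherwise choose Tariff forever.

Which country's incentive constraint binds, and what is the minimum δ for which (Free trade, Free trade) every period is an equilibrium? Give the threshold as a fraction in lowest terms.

Bestor; δ ≥ 7/16

Bestor: cooperation gives 11 each period; deviation gives 18 once then 2 forever.
  11/(1−δ) ≥ 18 + 2δ/(1−δ) ⇒ δ ≥ 7/16.
Dacia: cooperation gives 23 each period; deviation gives 33 once then 9 forever.
  δ ≥ 10/24 = 5/12.
Both must hold, so the binding constraint is Bestor's: δ ≥ 7/16.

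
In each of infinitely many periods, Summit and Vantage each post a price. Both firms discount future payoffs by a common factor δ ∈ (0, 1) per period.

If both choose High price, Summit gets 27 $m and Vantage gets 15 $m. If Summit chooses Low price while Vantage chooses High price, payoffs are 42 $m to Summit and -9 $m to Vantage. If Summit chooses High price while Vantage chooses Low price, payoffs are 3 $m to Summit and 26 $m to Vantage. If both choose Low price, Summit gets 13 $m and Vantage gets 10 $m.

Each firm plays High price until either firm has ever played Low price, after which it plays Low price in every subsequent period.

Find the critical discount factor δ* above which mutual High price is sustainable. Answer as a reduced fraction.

11/16

For Summit: deviation gain 42−27 = 15, per-period punishment loss 27−13 = 14. IC gives δ ≥ 15/29.
For Vantage: gain 11, loss 5 per period, so δ ≥ 11/16.
The tighter constraint is Vantage's, so cooperation needs δ ≥ 11/16.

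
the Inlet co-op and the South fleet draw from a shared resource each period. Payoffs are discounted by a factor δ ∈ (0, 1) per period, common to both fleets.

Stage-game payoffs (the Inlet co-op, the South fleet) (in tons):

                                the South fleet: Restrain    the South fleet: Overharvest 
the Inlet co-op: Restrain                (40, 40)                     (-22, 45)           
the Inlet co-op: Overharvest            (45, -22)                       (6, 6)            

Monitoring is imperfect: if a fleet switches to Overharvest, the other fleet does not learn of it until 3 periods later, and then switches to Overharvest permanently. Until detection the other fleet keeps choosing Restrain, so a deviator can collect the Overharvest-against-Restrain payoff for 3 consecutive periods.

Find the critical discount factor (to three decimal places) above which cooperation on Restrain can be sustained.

A deviator earns 45 for 3 periods, then 6 forever; cooperating earns 40 forever. Multiplying the IC by (1−δ):
40 ≥ 45(1−δ^3) + 6δ^3, so 39·δ^3 ≥ 5 and δ^3 ≥ 5/39.
δ ≥ (5/39)^(1/3) ≈ 0.504.

0.504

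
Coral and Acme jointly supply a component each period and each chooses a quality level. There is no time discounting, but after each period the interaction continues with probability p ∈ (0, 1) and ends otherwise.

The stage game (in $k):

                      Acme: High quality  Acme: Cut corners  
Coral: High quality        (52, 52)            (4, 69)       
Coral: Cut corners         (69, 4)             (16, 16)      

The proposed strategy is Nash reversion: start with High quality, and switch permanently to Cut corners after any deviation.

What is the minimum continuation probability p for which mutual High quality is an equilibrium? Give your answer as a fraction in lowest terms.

Expected cooperation value is 52 + p·52 + p²·52 + … = 52/(1−p); deviation gives 69 + p·16/(1−p).
52 ≥ 69(1−p) + 16p ⇒ 53p ≥ 17 ⇒ p ≥ 17/53.

17/53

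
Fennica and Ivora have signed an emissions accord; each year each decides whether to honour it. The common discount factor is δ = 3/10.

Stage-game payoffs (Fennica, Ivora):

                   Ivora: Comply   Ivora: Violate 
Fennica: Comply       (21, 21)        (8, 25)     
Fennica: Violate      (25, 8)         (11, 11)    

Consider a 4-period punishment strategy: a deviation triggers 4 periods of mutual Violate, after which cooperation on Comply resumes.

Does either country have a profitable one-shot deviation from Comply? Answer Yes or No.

No

IC: δ+…+δ^4 ≥ (25−21)/(21−11) = 2/5.
At δ = 3/10: partial sum = 0.4251 ≥ 0.4000. Cooperation sustainable.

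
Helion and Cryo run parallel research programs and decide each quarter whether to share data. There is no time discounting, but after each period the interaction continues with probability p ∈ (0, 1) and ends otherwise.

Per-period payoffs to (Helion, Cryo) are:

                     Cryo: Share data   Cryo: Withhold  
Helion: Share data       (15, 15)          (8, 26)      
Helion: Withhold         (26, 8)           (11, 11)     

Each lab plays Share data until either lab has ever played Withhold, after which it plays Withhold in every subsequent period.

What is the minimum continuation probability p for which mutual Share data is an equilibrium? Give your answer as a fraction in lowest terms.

11/15

With no time discounting, the continuation probability p plays the role of the discount factor.
Grim-trigger IC: 15/(1−p) ≥ 26 + 11p/(1−p) ⇒ p ≥ (26−15)/(26−11) = 11/15.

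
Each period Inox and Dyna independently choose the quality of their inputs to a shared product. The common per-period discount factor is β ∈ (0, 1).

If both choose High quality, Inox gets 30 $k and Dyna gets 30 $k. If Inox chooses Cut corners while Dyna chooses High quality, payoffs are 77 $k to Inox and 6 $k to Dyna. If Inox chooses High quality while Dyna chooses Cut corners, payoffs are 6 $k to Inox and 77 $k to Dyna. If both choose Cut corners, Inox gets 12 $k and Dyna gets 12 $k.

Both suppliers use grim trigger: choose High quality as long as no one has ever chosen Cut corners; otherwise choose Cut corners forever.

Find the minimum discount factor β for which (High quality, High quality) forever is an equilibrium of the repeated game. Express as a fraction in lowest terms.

47/65

Cooperation forever yields 30 each period: 30/(1−β).
Deviating yields 77 once, then 12 forever: 77 + 12β/(1−β).
No profitable deviation requires 30/(1−β) ≥ 77 + 12β/(1−β).
Multiplying by (1−β): 30 ≥ 77(1−β) + 12β = 77 − 65β.
So 65β ≥ 47, i.e. β ≥ 47/65.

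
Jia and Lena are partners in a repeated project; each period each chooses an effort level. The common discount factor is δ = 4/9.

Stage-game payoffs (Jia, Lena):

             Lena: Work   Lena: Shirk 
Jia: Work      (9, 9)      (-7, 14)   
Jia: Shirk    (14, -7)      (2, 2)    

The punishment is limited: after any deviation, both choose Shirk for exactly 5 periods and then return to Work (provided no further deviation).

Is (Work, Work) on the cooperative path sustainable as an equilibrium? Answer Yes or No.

IC: δ+…+δ^5 ≥ (14−9)/(9−2) = 5/7.
At δ = 4/9: partial sum = 0.7861 ≥ 0.7143. Cooperation sustainable.

Yes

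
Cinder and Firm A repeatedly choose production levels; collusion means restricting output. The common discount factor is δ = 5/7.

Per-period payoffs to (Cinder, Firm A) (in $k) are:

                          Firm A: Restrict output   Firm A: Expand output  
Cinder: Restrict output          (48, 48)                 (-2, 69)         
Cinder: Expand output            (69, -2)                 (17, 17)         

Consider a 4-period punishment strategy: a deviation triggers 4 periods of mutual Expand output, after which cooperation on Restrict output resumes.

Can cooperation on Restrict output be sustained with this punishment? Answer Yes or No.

Yes

Comparing payoff streams over the 5 periods until play realigns: cooperate → 48(1+δ+…+δ^4); deviate → 69 + 17(δ+…+δ^4).
Cooperation is sustained iff (48−17)(δ+…+δ^4) ≥ 69−48.
δ+…+δ^4 = 5/7·(1−(5/7)^4)/(1−5/7) = 1.8492, and (69−48)/(48−17) = 0.6774.
1.8492 ≥ 0.6774, so cooperation is sustainable.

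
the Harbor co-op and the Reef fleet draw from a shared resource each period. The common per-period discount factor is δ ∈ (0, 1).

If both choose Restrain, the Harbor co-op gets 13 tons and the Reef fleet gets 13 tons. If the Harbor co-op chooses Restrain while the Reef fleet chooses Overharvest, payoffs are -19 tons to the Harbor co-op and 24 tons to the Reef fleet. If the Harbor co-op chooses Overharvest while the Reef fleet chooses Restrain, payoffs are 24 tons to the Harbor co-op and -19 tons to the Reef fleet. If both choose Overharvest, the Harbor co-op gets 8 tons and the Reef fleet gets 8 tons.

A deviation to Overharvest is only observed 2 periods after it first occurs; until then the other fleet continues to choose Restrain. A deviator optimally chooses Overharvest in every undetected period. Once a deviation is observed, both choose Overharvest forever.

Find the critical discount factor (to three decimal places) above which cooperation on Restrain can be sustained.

Deviating for the 2 undetected periods gains 24−13 = 11 per period over cooperation, then loses 13−8 = 5 per period forever once punishment starts.
Gain: 11(1 + δ + … + δ^1); loss: 5·δ^2/(1−δ).
No profitable deviation ⇔ 11(1−δ^2) ≤ 5·δ^2, i.e. δ^2 ≥ 11/(11+5) = 11/16.
Hence δ ≥ (11/16)^(1/2) ≈ 0.829.

0.829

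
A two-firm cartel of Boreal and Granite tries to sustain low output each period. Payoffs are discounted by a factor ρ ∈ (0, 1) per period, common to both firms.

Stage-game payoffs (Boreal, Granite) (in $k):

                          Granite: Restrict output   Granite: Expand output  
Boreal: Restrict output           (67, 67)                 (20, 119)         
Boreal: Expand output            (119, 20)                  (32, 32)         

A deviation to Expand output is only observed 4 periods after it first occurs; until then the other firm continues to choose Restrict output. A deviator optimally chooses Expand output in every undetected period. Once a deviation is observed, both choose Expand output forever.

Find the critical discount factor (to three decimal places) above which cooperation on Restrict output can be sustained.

0.879

The best deviation is to choose Expand output for all 4 undetected periods, earning 119 each, then 32 forever once detected.
Deviation value: 119(1−ρ^4)/(1−ρ) + 32ρ^4/(1−ρ); cooperation value: 67/(1−ρ).
IC: 67 ≥ 119(1−ρ^4) + 32ρ^4 = 119 − 87ρ^4.
So ρ^4 ≥ 52/87, giving ρ ≥ (52/87)^(1/4) ≈ 0.879.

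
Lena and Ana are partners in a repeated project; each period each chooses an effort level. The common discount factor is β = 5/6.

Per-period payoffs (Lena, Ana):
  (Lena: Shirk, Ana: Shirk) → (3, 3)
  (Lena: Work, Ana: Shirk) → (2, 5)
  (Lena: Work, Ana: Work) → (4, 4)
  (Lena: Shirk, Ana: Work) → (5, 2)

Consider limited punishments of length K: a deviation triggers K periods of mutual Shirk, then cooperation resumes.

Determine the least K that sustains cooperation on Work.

No profitable deviation requires (4−3)(β+…+β^K) ≥ 5−4, i.e. β+…+β^K ≥ 1 ≈ 1.0000.
With β = 5/6, the partial sums are K=1: 0.8333, K=2: 1.5278.
K = 2 is the first length at which the sum reaches 1.0000.

2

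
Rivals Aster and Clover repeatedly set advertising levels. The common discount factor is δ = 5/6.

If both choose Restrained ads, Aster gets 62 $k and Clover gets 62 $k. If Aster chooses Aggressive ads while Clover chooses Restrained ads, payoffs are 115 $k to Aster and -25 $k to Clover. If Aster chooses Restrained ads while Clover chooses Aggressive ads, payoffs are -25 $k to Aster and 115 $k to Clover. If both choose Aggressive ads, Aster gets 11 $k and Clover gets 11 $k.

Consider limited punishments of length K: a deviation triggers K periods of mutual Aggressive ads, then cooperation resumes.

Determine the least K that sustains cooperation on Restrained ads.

No profitable deviation requires (62−11)(δ+…+δ^K) ≥ 115−62, i.e. δ+…+δ^K ≥ 53/51 ≈ 1.0392.
With δ = 5/6, the partial sums are K=1: 0.8333, K=2: 1.5278.
K = 2 is the first length at which the sum reaches 1.0392.

2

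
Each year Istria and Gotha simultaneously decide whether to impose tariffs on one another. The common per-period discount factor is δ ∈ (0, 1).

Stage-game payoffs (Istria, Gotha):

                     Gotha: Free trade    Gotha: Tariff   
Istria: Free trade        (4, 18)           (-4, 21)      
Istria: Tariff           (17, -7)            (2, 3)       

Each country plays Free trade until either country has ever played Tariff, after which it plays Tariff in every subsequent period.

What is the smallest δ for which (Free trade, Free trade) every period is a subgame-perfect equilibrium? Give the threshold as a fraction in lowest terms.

Istria's threshold: (17−4)/(17−2) = 13/15.
Gotha's threshold: (21−18)/(21−3) = 1/6.
13/15 > 1/6, so Istria binds and δ* = 13/15.

13/15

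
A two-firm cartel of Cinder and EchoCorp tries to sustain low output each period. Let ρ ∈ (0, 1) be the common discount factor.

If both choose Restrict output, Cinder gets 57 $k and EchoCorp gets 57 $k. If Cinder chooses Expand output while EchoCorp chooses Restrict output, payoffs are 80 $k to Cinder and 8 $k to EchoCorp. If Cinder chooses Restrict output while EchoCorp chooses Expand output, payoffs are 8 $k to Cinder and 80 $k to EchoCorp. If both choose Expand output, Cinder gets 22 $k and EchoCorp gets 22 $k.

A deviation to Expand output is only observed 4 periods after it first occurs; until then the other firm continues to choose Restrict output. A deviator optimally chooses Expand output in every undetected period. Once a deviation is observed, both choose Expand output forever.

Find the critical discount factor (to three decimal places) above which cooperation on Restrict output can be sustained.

A deviator earns 80 for 4 periods, then 22 forever; cooperating earns 57 forever. Multiplying the IC by (1−ρ):
57 ≥ 80(1−ρ^4) + 22ρ^4, so 58·ρ^4 ≥ 23 and ρ^4 ≥ 23/58.
ρ ≥ (23/58)^(1/4) ≈ 0.794.

0.794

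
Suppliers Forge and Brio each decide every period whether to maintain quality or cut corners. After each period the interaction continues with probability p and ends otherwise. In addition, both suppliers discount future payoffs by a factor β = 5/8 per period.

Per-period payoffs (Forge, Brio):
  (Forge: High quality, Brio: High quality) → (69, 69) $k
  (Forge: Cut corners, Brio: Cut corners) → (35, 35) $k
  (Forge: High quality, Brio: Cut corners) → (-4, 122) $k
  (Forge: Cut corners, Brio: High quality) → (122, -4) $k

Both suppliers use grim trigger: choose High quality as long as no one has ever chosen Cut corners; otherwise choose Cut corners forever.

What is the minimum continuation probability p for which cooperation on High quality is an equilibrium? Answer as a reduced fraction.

Expected continuation weight on next period's payoff is β·p = 5/8·p, which plays the role of the discount factor.
Cooperation requires 5/8·p ≥ (122−69)/(122−35) = 53/87, hence p ≥ 424/435.

424/435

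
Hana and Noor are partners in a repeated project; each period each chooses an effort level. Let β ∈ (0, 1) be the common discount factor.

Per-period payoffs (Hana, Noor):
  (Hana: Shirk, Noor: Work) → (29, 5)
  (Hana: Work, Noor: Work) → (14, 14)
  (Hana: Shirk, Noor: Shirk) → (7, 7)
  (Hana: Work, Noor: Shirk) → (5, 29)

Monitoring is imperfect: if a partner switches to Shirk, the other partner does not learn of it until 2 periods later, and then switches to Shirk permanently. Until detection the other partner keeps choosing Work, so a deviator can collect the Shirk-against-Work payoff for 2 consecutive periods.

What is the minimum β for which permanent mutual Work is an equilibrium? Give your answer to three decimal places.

The best deviation is to choose Shirk for all 2 undetected periods, earning 29 each, then 7 forever once detected.
Deviation value: 29(1−β^2)/(1−β) + 7β^2/(1−β); cooperation value: 14/(1−β).
IC: 14 ≥ 29(1−β^2) + 7β^2 = 29 − 22β^2.
So β^2 ≥ 15/22, giving β ≥ (15/22)^(1/2) ≈ 0.826.

0.826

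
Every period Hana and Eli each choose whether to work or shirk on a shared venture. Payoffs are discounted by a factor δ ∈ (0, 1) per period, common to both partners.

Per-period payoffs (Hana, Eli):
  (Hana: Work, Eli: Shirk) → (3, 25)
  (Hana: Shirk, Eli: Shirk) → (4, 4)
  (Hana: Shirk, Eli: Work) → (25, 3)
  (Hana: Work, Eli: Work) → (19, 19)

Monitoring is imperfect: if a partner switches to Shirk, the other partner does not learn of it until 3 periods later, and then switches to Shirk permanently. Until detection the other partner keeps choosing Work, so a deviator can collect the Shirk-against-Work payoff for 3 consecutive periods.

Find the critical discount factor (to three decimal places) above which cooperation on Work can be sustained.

Deviating for the 3 undetected periods gains 25−19 = 6 per period over cooperation, then loses 19−4 = 15 per period forever once punishment starts.
Gain: 6(1 + δ + … + δ^2); loss: 15·δ^3/(1−δ).
No profitable deviation ⇔ 6(1−δ^3) ≤ 15·δ^3, i.e. δ^3 ≥ 6/(6+15) = 2/7.
Hence δ ≥ (2/7)^(1/3) ≈ 0.659.

0.659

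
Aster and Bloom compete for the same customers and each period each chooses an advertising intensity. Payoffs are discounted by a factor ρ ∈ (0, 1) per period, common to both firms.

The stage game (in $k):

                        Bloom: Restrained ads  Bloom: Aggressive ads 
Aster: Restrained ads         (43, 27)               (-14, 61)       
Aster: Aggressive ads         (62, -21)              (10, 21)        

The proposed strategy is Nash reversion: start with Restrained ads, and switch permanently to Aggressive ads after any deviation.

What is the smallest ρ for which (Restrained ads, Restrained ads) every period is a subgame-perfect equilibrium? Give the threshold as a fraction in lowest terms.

Aster: cooperation gives 43 each period; deviation gives 62 once then 10 forever.
  43/(1−ρ) ≥ 62 + 10ρ/(1−ρ) ⇒ ρ ≥ 19/52.
Bloom: cooperation gives 27 each period; deviation gives 61 once then 21 forever.
  ρ ≥ 34/40 = 17/20.
Both must hold, so the binding constraint is Bloom's: ρ ≥ 17/20.

17/20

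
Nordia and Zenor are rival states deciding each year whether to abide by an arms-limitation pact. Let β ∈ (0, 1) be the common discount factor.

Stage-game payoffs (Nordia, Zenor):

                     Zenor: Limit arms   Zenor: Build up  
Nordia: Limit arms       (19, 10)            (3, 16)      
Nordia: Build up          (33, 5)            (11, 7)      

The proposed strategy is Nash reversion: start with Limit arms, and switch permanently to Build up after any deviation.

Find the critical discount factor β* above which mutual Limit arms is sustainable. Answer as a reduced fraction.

2/3

Nordia's threshold: (33−19)/(33−11) = 7/11.
Zenor's threshold: (16−10)/(16−7) = 2/3.
7/11 < 2/3, so Zenor binds and β* = 2/3.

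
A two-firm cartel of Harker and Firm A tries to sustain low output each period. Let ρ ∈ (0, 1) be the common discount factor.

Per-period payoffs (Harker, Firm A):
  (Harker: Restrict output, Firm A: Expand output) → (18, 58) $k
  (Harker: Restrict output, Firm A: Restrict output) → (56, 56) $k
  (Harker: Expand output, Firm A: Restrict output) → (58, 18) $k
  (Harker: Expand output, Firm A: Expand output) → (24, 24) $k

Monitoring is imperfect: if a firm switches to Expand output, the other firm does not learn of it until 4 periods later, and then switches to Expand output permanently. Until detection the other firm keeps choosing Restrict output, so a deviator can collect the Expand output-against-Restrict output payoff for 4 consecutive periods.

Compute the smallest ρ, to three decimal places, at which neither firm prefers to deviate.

0.492

Deviating for the 4 undetected periods gains 58−56 = 2 per period over cooperation, then loses 56−24 = 32 per period forever once punishment starts.
Gain: 2(1 + ρ + … + ρ^3); loss: 32·ρ^4/(1−ρ).
No profitable deviation ⇔ 2(1−ρ^4) ≤ 32·ρ^4, i.e. ρ^4 ≥ 2/(2+32) = 1/17.
Hence ρ ≥ (1/17)^(1/4) ≈ 0.492.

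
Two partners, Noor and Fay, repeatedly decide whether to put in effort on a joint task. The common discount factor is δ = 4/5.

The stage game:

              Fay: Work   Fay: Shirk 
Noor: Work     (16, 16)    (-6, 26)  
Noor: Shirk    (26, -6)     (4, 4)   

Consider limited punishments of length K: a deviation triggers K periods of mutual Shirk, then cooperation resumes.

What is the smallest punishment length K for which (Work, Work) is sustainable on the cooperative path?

No profitable deviation requires (16−4)(δ+…+δ^K) ≥ 26−16, i.e. δ+…+δ^K ≥ 5/6 ≈ 0.8333.
With δ = 4/5, the partial sums are K=1: 0.8000, K=2: 1.4400.
K = 2 is the first length at which the sum reaches 0.8333.

2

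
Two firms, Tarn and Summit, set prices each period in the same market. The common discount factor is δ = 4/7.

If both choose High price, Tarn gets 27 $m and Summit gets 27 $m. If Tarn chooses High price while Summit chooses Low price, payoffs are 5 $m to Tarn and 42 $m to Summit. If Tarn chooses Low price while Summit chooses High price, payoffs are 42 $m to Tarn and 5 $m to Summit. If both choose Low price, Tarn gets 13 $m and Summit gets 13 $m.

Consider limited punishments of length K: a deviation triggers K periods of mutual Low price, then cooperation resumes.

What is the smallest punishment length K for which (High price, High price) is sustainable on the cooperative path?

3

No profitable deviation requires (27−13)(δ+…+δ^K) ≥ 42−27, i.e. δ+…+δ^K ≥ 15/14 ≈ 1.0714.
With δ = 4/7, the partial sums are K=1: 0.5714, K=2: 0.8980, K=3: 1.0845.
K = 3 is the first length at which the sum reaches 1.0714.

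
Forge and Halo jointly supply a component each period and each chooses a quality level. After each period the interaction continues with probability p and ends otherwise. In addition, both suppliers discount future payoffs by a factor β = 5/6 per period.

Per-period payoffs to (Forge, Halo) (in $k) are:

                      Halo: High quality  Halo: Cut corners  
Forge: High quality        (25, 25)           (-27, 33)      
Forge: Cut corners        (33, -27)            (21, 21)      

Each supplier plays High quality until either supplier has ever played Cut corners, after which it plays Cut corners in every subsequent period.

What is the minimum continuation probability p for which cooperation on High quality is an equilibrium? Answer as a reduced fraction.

With continuation probability p and discount β, the effective per-period discount factor is βp.
Grim-trigger IC: βp ≥ (33−25)/(33−21) = 2/3.
So p ≥ (2/3)/(5/6) = 4/5.

4/5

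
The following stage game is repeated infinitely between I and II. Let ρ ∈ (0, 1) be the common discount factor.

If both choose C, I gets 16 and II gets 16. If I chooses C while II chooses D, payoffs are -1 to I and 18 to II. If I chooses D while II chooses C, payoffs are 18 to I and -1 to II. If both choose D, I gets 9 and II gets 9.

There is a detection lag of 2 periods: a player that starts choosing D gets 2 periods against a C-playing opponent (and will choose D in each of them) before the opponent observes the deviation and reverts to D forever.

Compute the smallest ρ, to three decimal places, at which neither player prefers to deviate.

0.471

The best deviation is to choose D for all 2 undetected periods, earning 18 each, then 9 forever once detected.
Deviation value: 18(1−ρ^2)/(1−ρ) + 9ρ^2/(1−ρ); cooperation value: 16/(1−ρ).
IC: 16 ≥ 18(1−ρ^2) + 9ρ^2 = 18 − 9ρ^2.
So ρ^2 ≥ 2/9, giving ρ ≥ (2/9)^(1/2) ≈ 0.471.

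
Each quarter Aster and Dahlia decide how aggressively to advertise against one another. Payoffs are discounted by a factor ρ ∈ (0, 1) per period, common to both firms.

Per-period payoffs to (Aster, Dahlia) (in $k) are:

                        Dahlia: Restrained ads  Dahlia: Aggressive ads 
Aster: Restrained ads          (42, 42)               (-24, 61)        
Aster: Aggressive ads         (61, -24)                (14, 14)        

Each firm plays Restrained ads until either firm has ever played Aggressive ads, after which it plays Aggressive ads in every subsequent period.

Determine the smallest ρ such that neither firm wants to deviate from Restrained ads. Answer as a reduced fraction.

19/47

Cooperation forever yields 42 each period: 42/(1−ρ).
Deviating yields 61 once, then 14 forever: 61 + 14ρ/(1−ρ).
No profitable deviation requires 42/(1−ρ) ≥ 61 + 14ρ/(1−ρ).
Multiplying by (1−ρ): 42 ≥ 61(1−ρ) + 14ρ = 61 − 47ρ.
So 47ρ ≥ 19, i.e. ρ ≥ 19/47.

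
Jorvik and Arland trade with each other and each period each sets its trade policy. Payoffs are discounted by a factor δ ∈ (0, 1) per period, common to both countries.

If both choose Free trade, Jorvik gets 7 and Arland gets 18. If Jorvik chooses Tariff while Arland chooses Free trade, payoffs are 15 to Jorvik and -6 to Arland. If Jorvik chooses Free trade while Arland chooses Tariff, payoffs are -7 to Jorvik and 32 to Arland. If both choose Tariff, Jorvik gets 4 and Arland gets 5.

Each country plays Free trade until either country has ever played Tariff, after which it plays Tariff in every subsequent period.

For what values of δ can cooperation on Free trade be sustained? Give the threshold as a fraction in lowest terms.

For Jorvik: deviation gain 15−7 = 8, per-period punishment loss 7−4 = 3. IC gives δ ≥ 8/11.
For Arland: gain 14, loss 13 per period, so δ ≥ 14/27.
The tighter constraint is Jorvik's, so cooperation needs δ ≥ 8/11.

8/11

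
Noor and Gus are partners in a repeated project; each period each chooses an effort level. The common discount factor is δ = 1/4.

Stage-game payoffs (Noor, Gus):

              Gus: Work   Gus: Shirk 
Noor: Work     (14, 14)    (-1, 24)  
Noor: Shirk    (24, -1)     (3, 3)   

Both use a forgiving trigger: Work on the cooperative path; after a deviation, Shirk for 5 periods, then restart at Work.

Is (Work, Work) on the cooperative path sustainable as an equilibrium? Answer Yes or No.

No

IC: δ+…+δ^5 ≥ (24−14)/(14−3) = 10/11.
At δ = 1/4: partial sum = 0.3330 < 0.9091. Cooperation not sustainable.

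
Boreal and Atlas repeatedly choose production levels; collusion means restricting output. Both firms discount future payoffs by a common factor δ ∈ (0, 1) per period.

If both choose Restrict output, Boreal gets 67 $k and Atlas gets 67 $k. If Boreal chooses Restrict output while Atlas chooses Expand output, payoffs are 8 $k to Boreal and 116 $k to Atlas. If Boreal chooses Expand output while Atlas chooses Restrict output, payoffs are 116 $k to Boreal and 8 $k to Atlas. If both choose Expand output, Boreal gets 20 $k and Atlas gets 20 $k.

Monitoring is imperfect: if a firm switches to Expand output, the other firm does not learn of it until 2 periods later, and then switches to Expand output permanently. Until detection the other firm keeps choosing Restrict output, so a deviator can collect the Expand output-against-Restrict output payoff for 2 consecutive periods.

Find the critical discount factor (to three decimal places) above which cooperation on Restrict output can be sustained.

Deviating for the 2 undetected periods gains 116−67 = 49 per period over cooperation, then loses 67−20 = 47 per period forever once punishment starts.
Gain: 49(1 + δ + … + δ^1); loss: 47·δ^2/(1−δ).
No profitable deviation ⇔ 49(1−δ^2) ≤ 47·δ^2, i.e. δ^2 ≥ 49/(49+47) = 49/96.
Hence δ ≥ (49/96)^(1/2) ≈ 0.714.

0.714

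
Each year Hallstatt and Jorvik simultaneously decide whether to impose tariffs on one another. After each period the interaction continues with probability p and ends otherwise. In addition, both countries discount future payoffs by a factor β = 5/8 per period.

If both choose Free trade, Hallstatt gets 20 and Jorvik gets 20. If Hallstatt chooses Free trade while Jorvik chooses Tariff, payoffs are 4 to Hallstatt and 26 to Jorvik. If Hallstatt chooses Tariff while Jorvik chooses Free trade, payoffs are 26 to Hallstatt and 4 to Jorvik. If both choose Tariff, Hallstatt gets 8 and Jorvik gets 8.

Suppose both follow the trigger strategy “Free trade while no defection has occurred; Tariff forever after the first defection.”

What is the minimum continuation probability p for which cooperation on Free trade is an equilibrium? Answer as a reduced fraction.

With continuation probability p and discount β, the effective per-period discount factor is βp.
Grim-trigger IC: βp ≥ (26−20)/(26−8) = 1/3.
So p ≥ (1/3)/(5/8) = 8/15.

8/15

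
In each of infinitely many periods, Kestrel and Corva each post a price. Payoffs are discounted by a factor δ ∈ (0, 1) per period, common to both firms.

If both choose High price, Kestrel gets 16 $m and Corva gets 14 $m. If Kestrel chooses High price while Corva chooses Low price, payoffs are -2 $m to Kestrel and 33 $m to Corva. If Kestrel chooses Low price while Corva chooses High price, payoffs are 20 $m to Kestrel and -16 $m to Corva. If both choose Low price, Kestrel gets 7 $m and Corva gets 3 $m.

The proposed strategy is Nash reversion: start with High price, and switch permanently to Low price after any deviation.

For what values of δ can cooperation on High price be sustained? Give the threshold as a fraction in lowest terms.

19/30

Kestrel: cooperation gives 16 each period; deviation gives 20 once then 7 forever.
  16/(1−δ) ≥ 20 + 7δ/(1−δ) ⇒ δ ≥ 4/13.
Corva: cooperation gives 14 each period; deviation gives 33 once then 3 forever.
  δ ≥ 19/30.
Both must hold, so the binding constraint is Corva's: δ ≥ 19/30.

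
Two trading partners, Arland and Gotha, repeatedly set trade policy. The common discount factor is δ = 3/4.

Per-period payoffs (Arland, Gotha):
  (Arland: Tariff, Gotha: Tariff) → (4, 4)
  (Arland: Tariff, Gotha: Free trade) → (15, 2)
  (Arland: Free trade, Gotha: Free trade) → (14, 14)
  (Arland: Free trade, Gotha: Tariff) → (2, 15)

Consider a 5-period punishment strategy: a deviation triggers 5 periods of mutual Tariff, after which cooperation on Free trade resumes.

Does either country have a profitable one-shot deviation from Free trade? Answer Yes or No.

A one-shot deviation gives 15 now, then 4 for 5 periods, then back to 14.
Gain from deviating: (15−14) today; loss: (14−4) in each of the next 5 periods.
No-deviation condition: (14−4)(δ+…+δ^5) ≥ 15−14, i.e. δ+…+δ^5 ≥ 1/10.
At δ = 3/4: δ+…+δ^5 = 2.2881 ≥ 0.1000.
So cooperation is sustainable.

No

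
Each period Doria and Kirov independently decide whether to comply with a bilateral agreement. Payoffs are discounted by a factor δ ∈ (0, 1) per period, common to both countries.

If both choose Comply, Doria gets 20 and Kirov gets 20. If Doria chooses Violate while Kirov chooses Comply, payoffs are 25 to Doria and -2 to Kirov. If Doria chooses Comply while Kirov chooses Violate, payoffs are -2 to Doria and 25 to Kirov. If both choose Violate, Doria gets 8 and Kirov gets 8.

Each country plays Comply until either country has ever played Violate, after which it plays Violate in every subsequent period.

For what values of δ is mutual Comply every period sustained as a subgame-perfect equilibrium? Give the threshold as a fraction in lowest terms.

5/17

20/(1−δ) ≥ 25 + 8δ/(1−δ)
20 ≥ 25 − 17δ
δ ≥ 5/17.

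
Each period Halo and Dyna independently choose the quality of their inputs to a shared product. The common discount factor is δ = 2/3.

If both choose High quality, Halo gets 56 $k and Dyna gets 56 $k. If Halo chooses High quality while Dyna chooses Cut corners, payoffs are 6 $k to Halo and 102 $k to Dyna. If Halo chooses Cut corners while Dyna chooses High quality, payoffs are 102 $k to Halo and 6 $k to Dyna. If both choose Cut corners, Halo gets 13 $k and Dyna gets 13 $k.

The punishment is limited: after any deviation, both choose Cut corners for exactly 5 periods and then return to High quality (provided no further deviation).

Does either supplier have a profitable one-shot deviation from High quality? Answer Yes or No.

No

IC: δ+…+δ^5 ≥ (102−56)/(56−13) = 46/43.
At δ = 2/3: partial sum = 1.7366 ≥ 1.0698. Cooperation sustainable.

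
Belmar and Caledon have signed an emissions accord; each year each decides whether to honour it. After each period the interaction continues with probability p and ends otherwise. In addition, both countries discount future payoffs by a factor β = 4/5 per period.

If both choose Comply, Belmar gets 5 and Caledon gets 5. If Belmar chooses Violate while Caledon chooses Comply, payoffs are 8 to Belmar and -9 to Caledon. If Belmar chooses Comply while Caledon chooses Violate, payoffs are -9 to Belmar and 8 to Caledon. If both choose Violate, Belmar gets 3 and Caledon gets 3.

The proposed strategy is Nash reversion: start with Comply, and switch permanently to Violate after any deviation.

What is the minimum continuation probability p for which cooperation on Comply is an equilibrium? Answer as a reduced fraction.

3/4

With continuation probability p and discount β, the effective per-period discount factor is βp.
Grim-trigger IC: βp ≥ (8−5)/(8−3) = 3/5.
So p ≥ (3/5)/(4/5) = 3/4.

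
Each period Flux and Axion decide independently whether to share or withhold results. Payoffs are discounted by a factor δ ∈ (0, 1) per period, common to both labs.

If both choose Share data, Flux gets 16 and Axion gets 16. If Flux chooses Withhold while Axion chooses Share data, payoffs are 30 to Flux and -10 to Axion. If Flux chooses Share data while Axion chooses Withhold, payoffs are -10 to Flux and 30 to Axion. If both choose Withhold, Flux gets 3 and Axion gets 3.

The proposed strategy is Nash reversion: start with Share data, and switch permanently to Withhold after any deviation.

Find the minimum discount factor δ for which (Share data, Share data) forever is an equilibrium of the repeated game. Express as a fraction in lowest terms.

14/27

16/(1−δ) ≥ 30 + 3δ/(1−δ)
16 ≥ 30 − 27δ
δ ≥ 14/27.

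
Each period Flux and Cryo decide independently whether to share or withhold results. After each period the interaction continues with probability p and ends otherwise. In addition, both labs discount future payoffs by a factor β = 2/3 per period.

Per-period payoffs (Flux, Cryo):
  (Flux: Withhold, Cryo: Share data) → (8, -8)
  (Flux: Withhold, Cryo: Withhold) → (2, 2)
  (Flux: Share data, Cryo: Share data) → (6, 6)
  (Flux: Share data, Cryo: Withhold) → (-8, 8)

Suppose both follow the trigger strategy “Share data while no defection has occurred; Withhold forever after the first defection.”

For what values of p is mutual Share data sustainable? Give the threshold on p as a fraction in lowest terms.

1/2

Expected continuation weight on next period's payoff is β·p = 2/3·p, which plays the role of the discount factor.
Cooperation requires 2/3·p ≥ (8−6)/(8−2) = 1/3, hence p ≥ 1/2.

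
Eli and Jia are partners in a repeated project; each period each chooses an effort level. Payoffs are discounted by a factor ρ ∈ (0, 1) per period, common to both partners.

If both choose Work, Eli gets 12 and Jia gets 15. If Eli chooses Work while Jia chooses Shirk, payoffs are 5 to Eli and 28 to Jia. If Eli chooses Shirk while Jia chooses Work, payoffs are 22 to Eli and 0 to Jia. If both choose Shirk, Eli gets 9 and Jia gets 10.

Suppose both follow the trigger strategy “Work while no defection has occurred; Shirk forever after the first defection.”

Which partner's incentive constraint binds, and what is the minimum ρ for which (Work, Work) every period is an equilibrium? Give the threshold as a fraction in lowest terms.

Eli; ρ ≥ 10/13

Eli: cooperation gives 12 each period; deviation gives 22 once then 9 forever.
  12/(1−ρ) ≥ 22 + 9ρ/(1−ρ) ⇒ ρ ≥ 10/13.
Jia: cooperation gives 15 each period; deviation gives 28 once then 10 forever.
  ρ ≥ 13/18.
Both must hold, so the binding constraint is Eli's: ρ ≥ 10/13.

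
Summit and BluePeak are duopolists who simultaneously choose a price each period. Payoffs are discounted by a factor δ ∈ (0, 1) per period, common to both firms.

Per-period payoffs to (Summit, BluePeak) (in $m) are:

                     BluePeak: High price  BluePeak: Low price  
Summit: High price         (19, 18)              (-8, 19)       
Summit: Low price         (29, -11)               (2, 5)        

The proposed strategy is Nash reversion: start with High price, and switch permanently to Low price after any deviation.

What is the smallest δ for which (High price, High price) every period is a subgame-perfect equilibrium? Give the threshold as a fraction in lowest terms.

Summit: cooperation gives 19 each period; deviation gives 29 once then 2 forever.
  19/(1−δ) ≥ 29 + 2δ/(1−δ) ⇒ δ ≥ 10/27.
BluePeak: cooperation gives 18 each period; deviation gives 19 once then 5 forever.
  δ ≥ 1/14.
Both must hold, so the binding constraint is Summit's: δ ≥ 10/27.

10/27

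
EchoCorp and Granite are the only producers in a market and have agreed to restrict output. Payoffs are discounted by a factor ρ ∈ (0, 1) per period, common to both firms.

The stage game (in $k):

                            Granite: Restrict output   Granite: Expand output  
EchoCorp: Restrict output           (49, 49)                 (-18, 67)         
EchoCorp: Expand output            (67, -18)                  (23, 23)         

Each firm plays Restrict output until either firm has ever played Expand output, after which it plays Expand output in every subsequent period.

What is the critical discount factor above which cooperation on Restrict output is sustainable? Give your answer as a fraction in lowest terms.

Cooperation forever yields 49 each period: 49/(1−ρ).
Deviating yields 67 once, then 23 forever: 67 + 23ρ/(1−ρ).
No profitable deviation requires 49/(1−ρ) ≥ 67 + 23ρ/(1−ρ).
Multiplying by (1−ρ): 49 ≥ 67(1−ρ) + 23ρ = 67 − 44ρ.
So 44ρ ≥ 18, i.e. ρ ≥ 18/44 = 9/22.

9/22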